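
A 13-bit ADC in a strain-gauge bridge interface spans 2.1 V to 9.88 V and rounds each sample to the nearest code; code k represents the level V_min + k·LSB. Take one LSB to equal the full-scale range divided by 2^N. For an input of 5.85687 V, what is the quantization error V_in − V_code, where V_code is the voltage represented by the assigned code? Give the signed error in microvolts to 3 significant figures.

−171 µV

The full-scale span is 9.88 − (2.1) = 7.78 V. LSB = 7.78 V / 2^13 ≈ 0.9497 mV.
Position in LSBs: (5.85687 − (2.1)) × 8192/7.78 = 3955.8199; rounding gives k = 3956.
Reconstructed level: 2.1 + 3956 × 7.78/8192 V = 5.857041016 V.
e = 5.85687 − (5.857041016) = −171 µV.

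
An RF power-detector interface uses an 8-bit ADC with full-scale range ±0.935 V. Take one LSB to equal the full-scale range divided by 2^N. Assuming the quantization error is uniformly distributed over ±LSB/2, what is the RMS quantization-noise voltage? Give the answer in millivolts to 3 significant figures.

Span: 0.935 V − (-0.935 V) = 1.87 V.
Step size = 1.87/256 V = 7.3047 mV.
V_rms = LSB/√12 = 7.3047 mV / √12 = 2.11 mV.

2.11 mV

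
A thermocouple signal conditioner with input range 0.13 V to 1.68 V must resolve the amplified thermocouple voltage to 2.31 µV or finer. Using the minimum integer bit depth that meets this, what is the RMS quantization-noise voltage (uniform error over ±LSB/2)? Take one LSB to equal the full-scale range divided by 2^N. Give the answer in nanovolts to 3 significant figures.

The full-scale span is 1.68 − (0.13) = 1.55 V.
Required number of levels: 1.55/2.31 µV = 671000; smallest N with 2^N ≥ that is 20.
Step size = 1.55/1048576 V = 1.4782 µV.
RMS noise = LSB/√12 = 427 nV.

427 nV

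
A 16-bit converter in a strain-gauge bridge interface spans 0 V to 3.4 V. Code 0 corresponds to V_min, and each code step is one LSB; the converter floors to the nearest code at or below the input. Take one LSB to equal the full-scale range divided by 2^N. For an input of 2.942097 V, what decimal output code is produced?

56709

Range is 3.4 V. LSB = 3.4 V / 2^16 ≈ 51.88 µV.
(V_in − V_min) × 2^16/range = (2.942097 − (0)) × 65536/3.4 = 56709.785.
Floor → code = 56709.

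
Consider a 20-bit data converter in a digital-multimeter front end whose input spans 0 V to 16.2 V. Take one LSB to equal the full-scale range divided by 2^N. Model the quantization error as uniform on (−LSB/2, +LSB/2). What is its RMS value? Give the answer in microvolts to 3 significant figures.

4.46 µV

V_FS = 16.2 V.
LSB = 16.2 V ÷ 2^20 = 16.2/1048576 V = 15.450 µV.
For a uniform distribution on [−LSB/2, +LSB/2], V_rms = LSB/√12 = 15.450 µV/3.4641 = 4.46 µV.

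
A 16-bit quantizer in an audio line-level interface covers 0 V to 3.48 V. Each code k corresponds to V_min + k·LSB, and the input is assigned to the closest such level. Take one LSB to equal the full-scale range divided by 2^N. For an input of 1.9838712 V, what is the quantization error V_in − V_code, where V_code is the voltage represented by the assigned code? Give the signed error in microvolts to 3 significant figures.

−19.8 µV

Span = 3.48 V. LSB = 3.48 V / 2^16 ≈ 53.10 µV.
(1.9838712 − (0)) / LSB = 1.9838712 × 65536/3.48 = 37360.6273. Nearest integer: k = 37361.
V_code = V_min + k × range/2^16 = 0 + 37361 × 3.48/65536 = 1.9838909912 V.
Error = V_in − V_code = 1.9838712 − (1.9838909912) = −19.8 µV.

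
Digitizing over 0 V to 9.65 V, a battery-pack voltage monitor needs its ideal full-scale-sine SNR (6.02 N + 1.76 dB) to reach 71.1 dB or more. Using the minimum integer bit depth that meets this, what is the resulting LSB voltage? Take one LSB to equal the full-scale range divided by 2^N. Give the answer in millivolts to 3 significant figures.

Full-scale range = 9.65 V.
6.02 N + 1.76 ≥ 71.1 gives N ≥ 11.518, so the minimum integer is 12.
LSB = 9.65 V / 2^12 = 2.36 mV.

2.36 mV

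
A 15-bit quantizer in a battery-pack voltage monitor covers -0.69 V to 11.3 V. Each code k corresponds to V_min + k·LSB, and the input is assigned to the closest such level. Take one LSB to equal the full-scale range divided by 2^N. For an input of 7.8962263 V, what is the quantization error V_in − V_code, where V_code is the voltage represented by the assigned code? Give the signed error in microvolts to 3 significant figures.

−118 µV

Range = 11.3 − (-0.69) = 11.99 V. LSB = 11.99 V / 2^15 ≈ 365.9 µV.
(V_in − V_min)/LSB = (7.8962263 − (-0.69)) × 32768/11.99 = 23465.6767 → nearest code k = 23466.
V_code = V_min + k × range/2^15 = -0.69 + 23466 × 11.99/32768 = 7.8963446045 V.
Error = V_in − V_code = 7.8962263 − (7.8963446045) = −118 µV.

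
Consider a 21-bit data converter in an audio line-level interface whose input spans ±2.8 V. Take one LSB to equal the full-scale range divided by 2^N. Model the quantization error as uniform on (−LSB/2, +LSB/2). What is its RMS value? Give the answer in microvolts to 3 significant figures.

Range = 2.8 − (-2.8) = 5.6 V.
Step size = 5.6/2097152 V = 2.6703 µV.
For a uniform distribution on [−LSB/2, +LSB/2], V_rms = LSB/√12 = 2.6703 µV/3.4641 = 0.771 µV.

0.771 µV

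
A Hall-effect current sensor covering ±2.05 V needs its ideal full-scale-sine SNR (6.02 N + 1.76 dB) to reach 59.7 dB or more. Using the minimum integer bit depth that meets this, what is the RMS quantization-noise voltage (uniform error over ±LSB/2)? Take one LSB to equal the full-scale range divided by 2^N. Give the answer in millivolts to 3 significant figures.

Span: 2.05 V − (-2.05 V) = 4.1 V.
N ≥ (59.7 − 1.76)/6.02 = 9.625 → N_min = 10.
LSB = 4.1 V ÷ 2^10 = 4.1/1024 V = 4.0039 mV.
σ_q = LSB/√12 = 4.0039 mV/3.4641 = 1.16 mV.

1.16 mV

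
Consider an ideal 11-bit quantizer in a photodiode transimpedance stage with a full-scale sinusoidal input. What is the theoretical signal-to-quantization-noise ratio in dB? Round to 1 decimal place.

68.0 dB

For an ideal N-bit converter with full-scale sine input, SNR = 6.02 N + 1.76 dB. SNR = 6.02 × 11 + 1.76 = 66.22 + 1.76 = 67.98 dB.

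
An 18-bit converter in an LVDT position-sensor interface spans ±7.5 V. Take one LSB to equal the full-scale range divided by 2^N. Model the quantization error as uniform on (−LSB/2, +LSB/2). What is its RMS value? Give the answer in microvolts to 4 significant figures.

16.52 µV

Span: 7.5 V − (-7.5 V) = 15 V.
Step size = 15/262144 V = 57.2205 µV.
RMS of a uniform error over width LSB is LSB/√12 = 16.52 µV.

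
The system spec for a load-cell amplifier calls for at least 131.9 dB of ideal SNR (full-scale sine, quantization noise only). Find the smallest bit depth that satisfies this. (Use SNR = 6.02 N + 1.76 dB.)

Required N = ⌈(131.9 − 1.76)/6.02⌉ = ⌈21.618⌉ = 22.

22 bits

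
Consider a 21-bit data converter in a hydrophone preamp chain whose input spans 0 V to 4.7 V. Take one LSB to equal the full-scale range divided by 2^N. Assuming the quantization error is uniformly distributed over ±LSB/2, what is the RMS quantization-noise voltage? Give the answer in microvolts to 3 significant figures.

Span = 4.7 V.
Step size = 4.7/2097152 V = 2.2411 µV.
RMS of a uniform error over width LSB is LSB/√12 = 0.647 µV.

0.647 µV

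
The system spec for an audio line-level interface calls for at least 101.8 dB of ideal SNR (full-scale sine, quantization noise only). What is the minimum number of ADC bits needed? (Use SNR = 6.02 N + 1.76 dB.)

Solving 6.02 N ≥ 101.8 − 1.76: N ≥ 16.618. Round up → N = 17.

17 bits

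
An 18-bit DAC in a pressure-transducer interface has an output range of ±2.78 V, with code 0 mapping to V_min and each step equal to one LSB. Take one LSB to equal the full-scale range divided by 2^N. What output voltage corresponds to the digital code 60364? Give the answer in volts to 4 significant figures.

The full-scale span is 2.78 − (-2.78) = 5.56 V. LSB = 5.56 V / 2^18.
V_out = V_min + code × LSB = -2.78 V + 60364 × 5.56 V / 262144
      = -2.78 V + 1.28030 V = -1.49970 V.

-1.500 V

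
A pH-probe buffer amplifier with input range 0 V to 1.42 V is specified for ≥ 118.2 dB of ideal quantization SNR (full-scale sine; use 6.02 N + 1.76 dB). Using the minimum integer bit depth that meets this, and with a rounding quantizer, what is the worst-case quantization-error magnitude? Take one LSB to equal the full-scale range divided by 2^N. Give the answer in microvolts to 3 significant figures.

V_FS = 1.42 V.
6.02 N + 1.76 ≥ 118.2 gives N ≥ 19.342, so the minimum integer is 20.
LSB = 1.42 V / 2^20 = 1.3542 µV.
Half an LSB is 0.677 µV.

0.677 µV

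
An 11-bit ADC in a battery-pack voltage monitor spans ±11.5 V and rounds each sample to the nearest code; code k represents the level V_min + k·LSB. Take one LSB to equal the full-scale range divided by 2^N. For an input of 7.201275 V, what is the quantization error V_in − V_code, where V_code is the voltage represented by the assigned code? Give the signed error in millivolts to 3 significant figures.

+2.54 mV

The full-scale span is 11.5 − (-11.5) = 23 V. LSB = 23 V / 2^11 ≈ 11.23 mV.
(7.201275 − (-11.5)) / LSB = 18.701275 × 2048/23 = 1665.2266. Nearest integer: k = 1665.
V_code = -11.5 + (1665/2048) × 23 = 7.198730469 V.
Error = V_in − V_code = 7.201275 − (7.198730469) = +2.54 mV.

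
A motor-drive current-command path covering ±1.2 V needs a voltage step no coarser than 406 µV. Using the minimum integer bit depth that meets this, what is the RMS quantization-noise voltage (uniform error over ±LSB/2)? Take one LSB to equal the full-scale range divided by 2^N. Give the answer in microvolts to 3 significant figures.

Range = 1.2 − (-1.2) = 2.4 V.
Levels needed ≥ 2.4/406 µV = 5911. 2^13 = 8192 suffices, so N_min = 13.
Step size = 2.4/8192 V = 292.97 µV.
σ_q = LSB/√12 = 292.97 µV/3.4641 = 84.6 µV.

84.6 µV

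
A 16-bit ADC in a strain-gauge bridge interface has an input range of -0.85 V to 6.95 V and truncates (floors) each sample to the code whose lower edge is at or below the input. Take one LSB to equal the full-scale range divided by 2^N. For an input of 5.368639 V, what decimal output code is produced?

52249

Span: 6.95 V − (-0.85 V) = 7.8 V. LSB = 7.8 V / 2^16 ≈ 119.0 µV.
(V_in − V_min) × 2^16/range = (5.368639 − (-0.85)) × 65536/7.8 = 52249.324.
Floor → code = 52249.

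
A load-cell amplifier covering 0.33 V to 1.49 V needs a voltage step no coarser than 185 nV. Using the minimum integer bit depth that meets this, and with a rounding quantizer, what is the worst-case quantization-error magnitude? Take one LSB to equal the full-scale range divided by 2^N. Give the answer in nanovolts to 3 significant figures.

The full-scale span is 1.49 − (0.33) = 1.16 V.
Required number of levels: 1.16/185 nV = 6.2703e6; smallest N with 2^N ≥ that is 23.
One LSB is 1.16 V / 8388608 = 138.28 nV.
Max error for round-to-nearest is LSB/2 = 69.1 nV.

69.1 nV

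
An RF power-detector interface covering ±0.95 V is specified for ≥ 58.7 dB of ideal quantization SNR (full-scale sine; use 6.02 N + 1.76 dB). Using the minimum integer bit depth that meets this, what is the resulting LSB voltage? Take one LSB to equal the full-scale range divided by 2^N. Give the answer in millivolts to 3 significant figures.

1.86 mV

Span: 0.95 V − (-0.95 V) = 1.9 V.
N ≥ (58.7 − 1.76)/6.02 = 9.458 → N_min = 10.
One LSB is 1.9 V / 1024 = 1.86 mV.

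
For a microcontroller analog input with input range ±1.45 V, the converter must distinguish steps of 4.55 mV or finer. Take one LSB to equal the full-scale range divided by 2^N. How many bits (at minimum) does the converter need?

10 bits

Span: 1.45 V − (-1.45 V) = 2.9 V.
2.9 V / 4.55 mV = 637.4. Since 2^9 = 512 and 2^10 = 1024, N = 10.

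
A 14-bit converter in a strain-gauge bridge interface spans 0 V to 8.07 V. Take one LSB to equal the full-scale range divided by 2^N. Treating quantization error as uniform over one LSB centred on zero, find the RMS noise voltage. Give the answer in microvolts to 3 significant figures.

142 µV

Range is 8.07 V.
One LSB is 8.07 V / 16384 = 492.55 µV.
σ_q = LSB/√12 = 492.55 µV/3.4641 = 142 µV.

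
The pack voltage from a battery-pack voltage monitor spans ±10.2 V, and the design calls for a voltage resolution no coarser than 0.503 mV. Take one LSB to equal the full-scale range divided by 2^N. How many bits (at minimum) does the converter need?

Span: 10.2 V − (-10.2 V) = 20.4 V.
Required number of levels: 20.4/0.503 mV = 40557; smallest N with 2^N ≥ that is 16.

16 bits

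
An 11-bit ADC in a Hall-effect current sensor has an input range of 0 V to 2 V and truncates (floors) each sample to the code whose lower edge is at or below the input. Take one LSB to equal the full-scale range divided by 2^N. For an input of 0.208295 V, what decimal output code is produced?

213

Full-scale range = 2 V. LSB = 2 V / 2^11 ≈ 0.9766 mV.
(V_in − V_min) × 2^11/range = (0.208295 − (0)) × 2048/2 = 213.294.
Floor → code = 213.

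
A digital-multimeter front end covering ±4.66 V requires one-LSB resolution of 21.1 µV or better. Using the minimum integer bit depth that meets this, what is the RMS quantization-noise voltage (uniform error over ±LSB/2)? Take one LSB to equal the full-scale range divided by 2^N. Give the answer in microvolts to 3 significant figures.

The full-scale span is 4.66 − (-4.66) = 9.32 V.
Levels needed ≥ 9.32/21.1 µV = 441700. 2^19 = 524288 suffices, so N_min = 19.
One LSB is 9.32 V / 524288 = 17.776 µV.
σ_q = LSB/√12 = 17.776 µV/3.4641 = 5.13 µV.

5.13 µV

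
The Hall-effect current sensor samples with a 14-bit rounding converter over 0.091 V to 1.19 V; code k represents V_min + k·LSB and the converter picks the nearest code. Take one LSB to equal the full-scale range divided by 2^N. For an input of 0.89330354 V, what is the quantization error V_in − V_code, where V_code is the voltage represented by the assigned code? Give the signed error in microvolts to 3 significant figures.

−12.1 µV

The full-scale span is 1.19 − (0.091) = 1.099 V. LSB = 1.099 V / 2^14 ≈ 67.08 µV.
(V_in − V_min)/LSB = (0.89330354 − (0.091)) × 16384/1.099 = 11960.8200 → nearest code k = 11961.
V_code = 0.091 + (11961/16384) × 1.099 = 0.89331561279 V.
Error = V_in − V_code = 0.89330354 − (0.89331561279) = −12.1 µV.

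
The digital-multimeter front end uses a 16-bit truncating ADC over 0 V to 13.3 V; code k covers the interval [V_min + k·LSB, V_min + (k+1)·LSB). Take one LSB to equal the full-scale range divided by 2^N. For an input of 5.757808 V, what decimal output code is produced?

28371

Range is 13.3 V. LSB = 13.3 V / 2^16 ≈ 202.9 µV.
code = ⌊(V_in − V_min)/LSB⌋ = ⌊(V_in − V_min) × 2^16 / range⌋
     = ⌊(5.757808 − (0)) × 65536 / 13.3⌋ = ⌊5.757808 × 65536/13.3⌋
     = ⌊28371.707⌋ = 28371.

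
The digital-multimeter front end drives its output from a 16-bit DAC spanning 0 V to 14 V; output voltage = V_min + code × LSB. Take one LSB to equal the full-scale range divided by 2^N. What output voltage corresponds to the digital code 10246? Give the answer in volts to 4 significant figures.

2.189 V

Range is 14 V. LSB = 14 V / 2^16.
Output = V_min + (10246/65536) × range = 0 + 0.156342 × 14 V
      = 0 V + 2.18878 V = 2.18878 V.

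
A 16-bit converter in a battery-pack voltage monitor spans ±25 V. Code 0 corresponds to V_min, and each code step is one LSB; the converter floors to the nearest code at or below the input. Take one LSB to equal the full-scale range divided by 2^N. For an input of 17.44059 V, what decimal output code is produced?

55627

Range = 25 − (-25) = 50 V. LSB = 50 V / 2^16 ≈ 0.7629 mV.
code = ⌊(V_in − V_min)/LSB⌋ = ⌊(V_in − V_min) × 2^16 / range⌋
     = ⌊(17.44059 − (-25)) × 65536 / 50⌋ = ⌊42.44059 × 65536/50⌋
     = ⌊55627.730⌋ = 55627.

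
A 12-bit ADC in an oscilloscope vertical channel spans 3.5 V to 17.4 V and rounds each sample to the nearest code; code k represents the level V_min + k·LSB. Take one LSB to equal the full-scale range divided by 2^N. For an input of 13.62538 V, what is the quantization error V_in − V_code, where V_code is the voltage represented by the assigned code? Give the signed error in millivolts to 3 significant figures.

−0.987 mV

Range = 17.4 − (3.5) = 13.9 V. LSB = 13.9 V / 2^12 ≈ 3.394 mV.
(13.62538 − (3.5)) / LSB = 10.12538 × 4096/13.9 = 2983.7091. Nearest integer: k = 2984.
V_code = V_min + k × range/2^12 = 3.5 + 2984 × 13.9/4096 = 13.62636719 V.
e = 13.62538 − (13.62636719) = −0.987 mV.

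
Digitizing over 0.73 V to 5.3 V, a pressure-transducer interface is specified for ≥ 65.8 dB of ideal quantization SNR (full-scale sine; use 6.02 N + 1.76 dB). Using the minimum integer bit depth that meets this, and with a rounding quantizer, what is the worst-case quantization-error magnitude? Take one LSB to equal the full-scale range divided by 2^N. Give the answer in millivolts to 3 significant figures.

1.12 mV

The full-scale span is 5.3 − (0.73) = 4.57 V.
N ≥ (65.8 − 1.76)/6.02 = 10.638 → N_min = 11.
Step size = 4.57/2048 V = 2.2314 mV.
Half an LSB is 1.12 mV.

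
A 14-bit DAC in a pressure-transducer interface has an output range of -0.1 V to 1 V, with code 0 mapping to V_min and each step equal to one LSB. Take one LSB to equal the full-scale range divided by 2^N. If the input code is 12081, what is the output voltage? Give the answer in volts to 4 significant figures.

The full-scale span is 1 − (-0.1) = 1.1 V. LSB = 1.1 V / 2^14.
Output = V_min + (12081/16384) × range = -0.1 + 0.737366 × 1.1 V
      = -0.1 + 0.811102 = 0.711102 V.

0.7111 V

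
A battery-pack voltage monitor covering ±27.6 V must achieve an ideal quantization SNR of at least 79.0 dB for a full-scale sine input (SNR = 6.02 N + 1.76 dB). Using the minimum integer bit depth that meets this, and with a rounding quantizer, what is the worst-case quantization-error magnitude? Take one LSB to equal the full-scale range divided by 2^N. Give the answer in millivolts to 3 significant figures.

3.37 mV

Full-scale range = 27.6 V − (-27.6 V) = 55.2 V.
Solving 6.02 N ≥ 79.0 − 1.76: N ≥ 12.831. Round up → N = 13.
Step size = 55.2/8192 V = 6.7383 mV.
Max error for round-to-nearest is LSB/2 = 3.37 mV.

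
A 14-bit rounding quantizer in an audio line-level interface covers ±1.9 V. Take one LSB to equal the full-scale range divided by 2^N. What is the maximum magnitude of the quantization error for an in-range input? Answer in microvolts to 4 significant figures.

Span: 1.9 V − (-1.9 V) = 3.8 V.
LSB = 3.8 V ÷ 2^14 = 3.8/16384 V = 231.934 µV.
A rounding quantizer has |error| ≤ LSB/2 = 116.0 µV.

116.0 µV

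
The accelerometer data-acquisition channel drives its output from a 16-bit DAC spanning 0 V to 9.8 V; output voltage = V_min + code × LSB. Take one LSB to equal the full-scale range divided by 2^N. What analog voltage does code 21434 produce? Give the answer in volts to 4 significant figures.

3.205 V

Full-scale range = 9.8 V. LSB = 9.8 V / 2^16.
V_out = 0 + 21434 × (9.8/65536) V
      = 0 + 3.20516 = 3.20516 V.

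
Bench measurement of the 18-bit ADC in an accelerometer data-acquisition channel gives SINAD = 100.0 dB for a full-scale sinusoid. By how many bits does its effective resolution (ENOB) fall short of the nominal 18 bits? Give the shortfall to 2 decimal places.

ENOB = (SINAD − 1.76)/6.02 = (100.0 − 1.76)/6.02 = 16.3189 bits.
Shortfall = 18 − 16.3189 = 1.6811 bits.

1.68 bits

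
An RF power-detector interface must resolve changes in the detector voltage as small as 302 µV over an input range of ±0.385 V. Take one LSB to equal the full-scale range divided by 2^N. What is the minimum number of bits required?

12 bits

Range = 0.385 − (-0.385) = 0.77 V.
0.77 V / 302 µV = 2550. Since 2^11 = 2048 and 2^12 = 4096, N = 12.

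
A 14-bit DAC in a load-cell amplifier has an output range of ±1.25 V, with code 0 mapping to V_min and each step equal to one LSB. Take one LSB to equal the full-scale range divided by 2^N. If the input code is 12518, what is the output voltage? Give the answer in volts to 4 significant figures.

Span: 1.25 V − (-1.25 V) = 2.5 V. LSB = 2.5 V / 2^14.
Output = V_min + (12518/16384) × range = -1.25 + 0.764038 × 2.5 V
      = -1.25 V + 1.91010 V = 0.660095 V.

0.6601 V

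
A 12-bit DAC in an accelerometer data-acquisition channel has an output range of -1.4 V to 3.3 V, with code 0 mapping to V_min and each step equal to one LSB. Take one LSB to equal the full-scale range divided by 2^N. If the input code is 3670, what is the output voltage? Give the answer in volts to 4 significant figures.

The full-scale span is 3.3 − (-1.4) = 4.7 V. LSB = 4.7 V / 2^12.
Output = V_min + (3670/4096) × range = -1.4 + 0.895996 × 4.7 V
      = -1.4 + 4.21118 = 2.81118 V.

2.811 V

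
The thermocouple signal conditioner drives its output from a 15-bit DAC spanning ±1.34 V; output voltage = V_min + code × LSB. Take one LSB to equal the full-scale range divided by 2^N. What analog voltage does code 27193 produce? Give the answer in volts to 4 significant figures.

The full-scale span is 1.34 − (-1.34) = 2.68 V. LSB = 2.68 V / 2^15.
V_out = V_min + code × LSB = -1.34 V + 27193 × 2.68 V / 32768
      = -1.34 V + 2.22404 V = 0.884037 V.

0.8840 V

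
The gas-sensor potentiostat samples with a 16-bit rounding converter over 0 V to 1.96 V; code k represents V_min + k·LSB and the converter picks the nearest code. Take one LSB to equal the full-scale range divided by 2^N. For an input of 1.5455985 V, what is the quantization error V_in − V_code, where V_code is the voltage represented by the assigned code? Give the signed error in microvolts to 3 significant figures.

V_FS = 1.96 V. LSB = 1.96 V / 2^16 ≈ 29.91 µV.
Position in LSBs: (1.5455985 − (0)) × 65536/1.96 = 51679.7670; rounding gives k = 51680.
Reconstructed level: 0 + 51680 × 1.96/65536 V = 1.5456054688 V.
e = 1.5455985 − (1.5456054688) = −6.97 µV.

−6.97 µV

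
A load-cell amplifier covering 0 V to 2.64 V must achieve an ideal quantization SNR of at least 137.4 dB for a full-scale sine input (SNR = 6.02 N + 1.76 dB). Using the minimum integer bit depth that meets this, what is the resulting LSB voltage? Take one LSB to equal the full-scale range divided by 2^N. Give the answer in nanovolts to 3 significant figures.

V_FS = 2.64 V.
N ≥ (137.4 − 1.76)/6.02 = 22.532 → N_min = 23.
One LSB is 2.64 V / 8388608 = 315 nV.

315 nV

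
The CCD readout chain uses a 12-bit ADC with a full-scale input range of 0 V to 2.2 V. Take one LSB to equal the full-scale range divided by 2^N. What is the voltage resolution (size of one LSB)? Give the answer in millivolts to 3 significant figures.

Range is 2.2 V.
2^12 = 4096 levels.
LSB = 2.2 V / 2^12 = 0.537 mV.

0.537 mV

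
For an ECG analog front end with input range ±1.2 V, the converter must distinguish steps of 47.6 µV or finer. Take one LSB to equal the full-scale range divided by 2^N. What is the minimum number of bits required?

16 bits

Range = 1.2 − (-1.2) = 2.4 V.
Required number of levels: 2.4/47.6 µV = 50420; smallest N with 2^N ≥ that is 16.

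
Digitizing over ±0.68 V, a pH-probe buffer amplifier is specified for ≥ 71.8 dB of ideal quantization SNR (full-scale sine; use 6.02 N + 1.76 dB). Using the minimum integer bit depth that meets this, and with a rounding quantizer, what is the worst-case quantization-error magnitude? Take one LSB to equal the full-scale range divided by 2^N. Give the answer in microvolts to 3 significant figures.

Range = 0.68 − (-0.68) = 1.36 V.
6.02 N + 1.76 ≥ 71.8 gives N ≥ 11.635, so the minimum integer is 12.
LSB = 1.36 V / 2^12 = 332.03 µV.
Max error for round-to-nearest is LSB/2 = 166 µV.

166 µV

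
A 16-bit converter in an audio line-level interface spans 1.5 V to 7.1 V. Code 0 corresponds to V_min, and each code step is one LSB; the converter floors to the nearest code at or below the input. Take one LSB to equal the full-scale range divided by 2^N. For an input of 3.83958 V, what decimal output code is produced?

27379

The full-scale span is 7.1 − (1.5) = 5.6 V. LSB = 5.6 V / 2^16 ≈ 85.45 µV.
V_in − V_min = 3.83958 − (1.5) = 2.33958 V.
Divide by LSB: 2.33958 × 65536/5.6 = 27379.7705.
Truncating gives code 27379.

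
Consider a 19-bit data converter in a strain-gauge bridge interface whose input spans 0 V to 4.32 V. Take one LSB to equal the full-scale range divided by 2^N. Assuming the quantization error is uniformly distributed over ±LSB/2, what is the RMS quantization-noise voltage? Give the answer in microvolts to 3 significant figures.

2.38 µV

V_FS = 4.32 V.
Step size = 4.32/524288 V = 8.2397 µV.
For a uniform distribution on [−LSB/2, +LSB/2], V_rms = LSB/√12 = 8.2397 µV/3.4641 = 2.38 µV.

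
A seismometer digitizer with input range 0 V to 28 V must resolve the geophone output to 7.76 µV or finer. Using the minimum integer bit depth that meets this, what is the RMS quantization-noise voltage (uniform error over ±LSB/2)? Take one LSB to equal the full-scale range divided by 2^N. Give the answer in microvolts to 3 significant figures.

1.93 µV

Span = 28 V.
Levels needed ≥ 28/7.76 µV = 3.608e6. 2^22 = 4194304 suffices, so N_min = 22.
LSB = 28 V / 2^22 = 6.6757 µV.
V_rms = LSB/√12 = 1.93 µV.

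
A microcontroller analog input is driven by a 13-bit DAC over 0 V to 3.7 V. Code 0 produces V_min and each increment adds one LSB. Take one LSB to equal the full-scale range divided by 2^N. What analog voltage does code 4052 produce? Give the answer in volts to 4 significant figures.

1.830 V

Full-scale range = 3.7 V. LSB = 3.7 V / 2^13.
Output = V_min + (4052/8192) × range = 0 + 0.494629 × 3.7 V
      = 0 V + 1.83013 V = 1.83013 V.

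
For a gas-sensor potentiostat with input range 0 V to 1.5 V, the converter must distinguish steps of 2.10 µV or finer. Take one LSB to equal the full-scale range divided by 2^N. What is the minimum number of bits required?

Span = 1.5 V.
Need 2^N ≥ 1.5 V / 2.10 µV = 714300 → N_min = 20.

20 bits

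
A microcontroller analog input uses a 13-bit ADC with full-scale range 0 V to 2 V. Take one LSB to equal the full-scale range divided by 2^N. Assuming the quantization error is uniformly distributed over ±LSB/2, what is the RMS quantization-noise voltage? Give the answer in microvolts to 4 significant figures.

70.48 µV

Full-scale range = 2 V.
LSB = 2 V ÷ 2^13 = 2/8192 V = 244.141 µV.
σ_q = LSB/√12 = 244.141 µV/3.4641 = 70.48 µV.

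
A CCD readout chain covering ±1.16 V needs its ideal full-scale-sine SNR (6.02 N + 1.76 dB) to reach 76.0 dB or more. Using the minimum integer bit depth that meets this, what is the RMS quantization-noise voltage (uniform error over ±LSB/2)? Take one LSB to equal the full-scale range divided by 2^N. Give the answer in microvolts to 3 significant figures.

81.8 µV

Range = 1.16 − (-1.16) = 2.32 V.
N ≥ (76.0 − 1.76)/6.02 = 12.332 → N_min = 13.
One LSB is 2.32 V / 8192 = 283.20 µV.
σ_q = LSB/√12 = 283.20 µV/3.4641 = 81.8 µV.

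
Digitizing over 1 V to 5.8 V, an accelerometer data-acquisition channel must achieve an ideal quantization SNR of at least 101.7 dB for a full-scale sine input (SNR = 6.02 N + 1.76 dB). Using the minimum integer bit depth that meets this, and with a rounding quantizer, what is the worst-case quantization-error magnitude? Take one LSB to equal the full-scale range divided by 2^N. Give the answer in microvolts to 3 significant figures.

18.3 µV

Span: 5.8 V − (1 V) = 4.8 V.
6.02 N + 1.76 ≥ 101.7 gives N ≥ 16.601, so the minimum integer is 17.
Step size = 4.8/131072 V = 36.621 µV.
Half an LSB is 18.3 µV.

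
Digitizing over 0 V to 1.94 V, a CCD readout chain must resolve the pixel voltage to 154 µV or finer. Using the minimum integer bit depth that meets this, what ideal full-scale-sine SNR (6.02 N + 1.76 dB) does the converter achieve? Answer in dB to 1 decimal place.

Full-scale range = 1.94 V.
Required number of levels: 1.94/154 µV = 12597; smallest N with 2^N ≥ that is 14.
6.02(14) + 1.76 = 86.04 dB.

86.0 dB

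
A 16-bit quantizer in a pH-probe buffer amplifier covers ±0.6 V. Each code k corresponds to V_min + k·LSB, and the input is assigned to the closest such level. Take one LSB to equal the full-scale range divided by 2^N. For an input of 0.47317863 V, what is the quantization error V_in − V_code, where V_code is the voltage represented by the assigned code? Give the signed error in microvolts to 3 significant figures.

Span: 0.6 V − (-0.6 V) = 1.2 V. LSB = 1.2 V / 2^16 ≈ 18.31 µV.
(V_in − V_min)/LSB = (0.47317863 − (-0.6)) × 65536/1.2 = 58609.8622 → nearest code k = 58610.
V_code = -0.6 + (58610/65536) × 1.2 = 0.47318115234 V.
e = 0.47317863 − (0.47318115234) = −2.52 µV.

−2.52 µV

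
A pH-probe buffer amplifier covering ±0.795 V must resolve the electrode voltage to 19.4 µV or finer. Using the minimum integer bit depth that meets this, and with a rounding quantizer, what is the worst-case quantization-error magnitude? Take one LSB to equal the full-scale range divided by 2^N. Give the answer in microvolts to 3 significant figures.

Full-scale range = 0.795 V − (-0.795 V) = 1.59 V.
1.59 V / 19.4 µV = 81960. Since 2^16 = 65536 and 2^17 = 131072, N = 17.
LSB = 1.59 V / 2^17 = 12.131 µV.
Half an LSB is 6.07 µV.

6.07 µV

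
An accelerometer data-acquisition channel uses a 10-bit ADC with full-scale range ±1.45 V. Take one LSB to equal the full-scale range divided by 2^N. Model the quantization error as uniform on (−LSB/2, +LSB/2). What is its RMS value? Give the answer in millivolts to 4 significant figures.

Span: 1.45 V − (-1.45 V) = 2.9 V.
LSB = 2.9 V / 2^10 = 2.83203 mV.
V_rms = LSB/√12 = 2.83203 mV / √12 = 0.8175 mV.

0.8175 mV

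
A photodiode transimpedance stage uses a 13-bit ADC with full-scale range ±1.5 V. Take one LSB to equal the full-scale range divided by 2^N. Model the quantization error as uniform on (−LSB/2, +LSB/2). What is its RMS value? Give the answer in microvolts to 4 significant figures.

Full-scale range = 1.5 V − (-1.5 V) = 3 V.
LSB = 3 V ÷ 2^13 = 3/8192 V = 366.211 µV.
For a uniform distribution on [−LSB/2, +LSB/2], V_rms = LSB/√12 = 366.211 µV/3.4641 = 105.7 µV.

105.7 µV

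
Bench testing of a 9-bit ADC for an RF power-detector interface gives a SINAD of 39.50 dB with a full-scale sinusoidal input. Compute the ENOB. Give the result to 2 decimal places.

6.27 bits

ENOB = (SINAD − 1.76) / 6.02 = (39.50 − 1.76) / 6.02 = 37.74 / 6.02 = 6.2691.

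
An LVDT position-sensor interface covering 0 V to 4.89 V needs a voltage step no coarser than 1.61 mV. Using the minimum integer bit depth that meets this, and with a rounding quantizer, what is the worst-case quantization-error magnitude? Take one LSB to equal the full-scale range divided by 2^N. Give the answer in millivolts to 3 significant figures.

0.597 mV

Range is 4.89 V.
Required number of levels: 4.89/1.61 mV = 3037.3; smallest N with 2^N ≥ that is 12.
Step size = 4.89/4096 V = 1.1938 mV.
Half an LSB is 0.597 mV.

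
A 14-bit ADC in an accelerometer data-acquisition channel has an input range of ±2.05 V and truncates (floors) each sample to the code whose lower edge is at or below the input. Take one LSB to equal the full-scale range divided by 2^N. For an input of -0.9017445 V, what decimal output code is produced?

4588

Span: 2.05 V − (-2.05 V) = 4.1 V. LSB = 4.1 V / 2^14 ≈ 250.2 µV.
V_in − V_min = -0.9017445 − (-2.05) = 1.1482555 V.
Divide by LSB: 1.1482555 × 16384/4.1 = 4588.5410.
Truncating gives code 4588.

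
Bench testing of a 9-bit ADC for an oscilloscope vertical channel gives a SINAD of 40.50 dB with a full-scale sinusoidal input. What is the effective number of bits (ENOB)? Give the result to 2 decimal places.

(40.50 − 1.76) / 6.02 = 38.74/6.02 = 6.4352 effective bits.

6.44 bits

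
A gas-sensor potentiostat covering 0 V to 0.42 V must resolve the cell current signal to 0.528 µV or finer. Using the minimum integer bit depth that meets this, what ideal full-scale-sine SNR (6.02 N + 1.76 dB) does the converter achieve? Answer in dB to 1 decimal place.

Full-scale range = 0.42 V.
Levels needed ≥ 0.42/0.528 µV = 795500. 2^20 = 1048576 suffices, so N_min = 20.
SNR = 6.02 × 20 + 1.76 = 122.16 dB.

122.2 dB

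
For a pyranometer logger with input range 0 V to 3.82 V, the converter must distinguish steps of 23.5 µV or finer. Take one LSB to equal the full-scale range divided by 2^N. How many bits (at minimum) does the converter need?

18 bits

Full-scale range = 3.82 V.
Need 2^N ≥ 3.82 V / 23.5 µV = 162600 → N_min = 18.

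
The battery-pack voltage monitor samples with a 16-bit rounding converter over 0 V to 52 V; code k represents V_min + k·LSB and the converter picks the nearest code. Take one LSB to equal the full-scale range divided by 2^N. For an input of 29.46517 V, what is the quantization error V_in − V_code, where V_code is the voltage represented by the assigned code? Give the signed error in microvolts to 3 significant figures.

Full-scale range = 52 V. LSB = 52 V / 2^16 ≈ 0.7935 mV.
(V_in − V_min)/LSB = (29.46517 − (0)) × 65536/52 = 37135.1804 → nearest code k = 37135.
V_code = V_min + k × range/2^16 = 0 + 37135 × 52/65536 = 29.465026855 V.
V_in − V_code = 29.46517 − (29.465026855) = +143 µV.

+143 µV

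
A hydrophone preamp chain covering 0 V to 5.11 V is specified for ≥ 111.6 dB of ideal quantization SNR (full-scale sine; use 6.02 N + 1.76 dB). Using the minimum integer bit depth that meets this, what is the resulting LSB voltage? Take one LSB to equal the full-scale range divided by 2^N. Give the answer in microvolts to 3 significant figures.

Range is 5.11 V.
Required N = ⌈(111.6 − 1.76)/6.02⌉ = ⌈18.246⌉ = 19.
LSB = 5.11 V / 2^19 = 9.75 µV.

9.75 µV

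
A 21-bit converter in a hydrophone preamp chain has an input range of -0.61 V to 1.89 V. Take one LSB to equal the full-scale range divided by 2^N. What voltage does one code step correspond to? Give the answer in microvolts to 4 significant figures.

1.192 µV

Range = 1.89 − (-0.61) = 2.5 V.
Number of codes = 2^21 = 2097152.
Step size = 2.5/2097152 V = 1.192 µV.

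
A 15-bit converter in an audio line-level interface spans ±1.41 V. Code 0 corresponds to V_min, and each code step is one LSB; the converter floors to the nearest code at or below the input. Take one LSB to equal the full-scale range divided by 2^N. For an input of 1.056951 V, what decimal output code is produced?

28665

Range = 1.41 − (-1.41) = 2.82 V. LSB = 2.82 V / 2^15 ≈ 86.06 µV.
code = ⌊(V_in − V_min)/LSB⌋ = ⌊(V_in − V_min) × 2^15 / range⌋
     = ⌊(1.056951 − (-1.41)) × 32768 / 2.82⌋ = ⌊2.466951 × 32768/2.82⌋
     = ⌊28665.621⌋ = 28665.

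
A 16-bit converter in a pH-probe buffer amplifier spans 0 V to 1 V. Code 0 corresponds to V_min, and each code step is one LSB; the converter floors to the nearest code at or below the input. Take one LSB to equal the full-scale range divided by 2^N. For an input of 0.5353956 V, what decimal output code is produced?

Range is 1 V. LSB = 1 V / 2^16 ≈ 15.26 µV.
(V_in − V_min) × 2^16/range = (0.5353956 − (0)) × 65536/1 = 35087.686.
Floor → code = 35087.

35087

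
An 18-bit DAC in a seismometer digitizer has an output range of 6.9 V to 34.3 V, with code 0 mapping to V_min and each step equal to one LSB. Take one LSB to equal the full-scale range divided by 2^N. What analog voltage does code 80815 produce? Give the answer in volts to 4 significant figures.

Full-scale range = 34.3 V − (6.9 V) = 27.4 V. LSB = 27.4 V / 2^18.
Output = V_min + (80815/262144) × range = 6.9 + 0.308285 × 27.4 V
      = 6.9 V + 8.44700 V = 15.3470 V.

15.35 V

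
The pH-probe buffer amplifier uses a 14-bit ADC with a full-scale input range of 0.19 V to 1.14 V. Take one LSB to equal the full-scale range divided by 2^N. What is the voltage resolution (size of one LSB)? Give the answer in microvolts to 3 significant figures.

58.0 µV

Range = 1.14 − (0.19) = 0.95 V.
2^14 = 16384 levels.
One LSB is 0.95 V / 16384 = 58.0 µV.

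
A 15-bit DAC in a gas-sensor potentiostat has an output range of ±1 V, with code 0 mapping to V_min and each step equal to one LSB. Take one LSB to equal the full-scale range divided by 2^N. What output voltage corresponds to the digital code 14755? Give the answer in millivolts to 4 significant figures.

-99.43 mV

Range = 1 − (-1) = 2 V. LSB = 2 V / 2^15.
V_out = -1 + 14755 × (2/32768) V
      = -1 + 0.900574 = -0.0994263 V.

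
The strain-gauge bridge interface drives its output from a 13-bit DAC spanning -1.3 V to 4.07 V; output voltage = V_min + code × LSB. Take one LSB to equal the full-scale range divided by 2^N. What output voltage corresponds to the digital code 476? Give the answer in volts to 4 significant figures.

-0.9880 V

Range = 4.07 − (-1.3) = 5.37 V. LSB = 5.37 V / 2^13.
V_out = V_min + code × LSB = -1.3 V + 476 × 5.37 V / 8192
      = -1.3 V + 0.312026 V = -0.987974 V.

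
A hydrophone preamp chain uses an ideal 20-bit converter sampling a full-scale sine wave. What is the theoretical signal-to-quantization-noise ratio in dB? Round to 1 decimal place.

SNR = 6.02·20 + 1.76 = 122.16 dB.

122.2 dB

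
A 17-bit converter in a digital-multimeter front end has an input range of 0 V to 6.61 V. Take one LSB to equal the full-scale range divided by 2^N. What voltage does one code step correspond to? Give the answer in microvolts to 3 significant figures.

V_FS = 6.61 V.
2^17 = 131072 levels.
LSB = 6.61 V / 2^17 = 50.4 µV.

50.4 µV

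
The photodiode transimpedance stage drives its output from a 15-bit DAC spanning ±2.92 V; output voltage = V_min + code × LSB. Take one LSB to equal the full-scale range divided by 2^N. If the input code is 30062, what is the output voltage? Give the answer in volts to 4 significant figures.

Range = 2.92 − (-2.92) = 5.84 V. LSB = 5.84 V / 2^15.
V_out = -2.92 + 30062 × (5.84/32768) V
      = -2.92 V + 5.35773 V = 2.43773 V.

2.438 V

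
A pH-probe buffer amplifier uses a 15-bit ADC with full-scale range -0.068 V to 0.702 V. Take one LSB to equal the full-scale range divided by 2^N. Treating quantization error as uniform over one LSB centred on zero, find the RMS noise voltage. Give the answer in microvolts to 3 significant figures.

Span: 0.702 V − (-0.068 V) = 0.77 V.
Step size = 0.77/32768 V = 23.499 µV.
V_rms = LSB/√12 = 23.499 µV / √12 = 6.78 µV.

6.78 µV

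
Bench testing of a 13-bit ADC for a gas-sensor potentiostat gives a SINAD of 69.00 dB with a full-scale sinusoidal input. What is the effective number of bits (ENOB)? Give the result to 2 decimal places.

ENOB = (SINAD − 1.76) / 6.02 = (69.00 − 1.76) / 6.02 = 67.24 / 6.02 = 11.1694.

11.17 bits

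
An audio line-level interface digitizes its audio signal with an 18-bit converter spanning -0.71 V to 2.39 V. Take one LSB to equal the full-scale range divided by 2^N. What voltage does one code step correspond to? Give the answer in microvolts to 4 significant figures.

11.83 µV

Span: 2.39 V − (-0.71 V) = 3.1 V.
Number of codes = 2^18 = 262144.
Step size = 3.1/262144 V = 11.83 µV.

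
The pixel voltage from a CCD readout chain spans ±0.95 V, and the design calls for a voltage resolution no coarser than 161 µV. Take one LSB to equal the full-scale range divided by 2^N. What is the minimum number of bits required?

14 bits

Span: 0.95 V − (-0.95 V) = 1.9 V.
1.9 V / 161 µV = 11800. Since 2^13 = 8192 and 2^14 = 16384, N = 14.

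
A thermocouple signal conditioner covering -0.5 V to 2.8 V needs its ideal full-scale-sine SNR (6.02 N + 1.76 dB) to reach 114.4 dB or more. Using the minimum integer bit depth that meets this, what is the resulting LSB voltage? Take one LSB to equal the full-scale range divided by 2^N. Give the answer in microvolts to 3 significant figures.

Full-scale range = 2.8 V − (-0.5 V) = 3.3 V.
N ≥ (114.4 − 1.76)/6.02 = 18.711 → N_min = 19.
One LSB is 3.3 V / 524288 = 6.29 µV.

6.29 µV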